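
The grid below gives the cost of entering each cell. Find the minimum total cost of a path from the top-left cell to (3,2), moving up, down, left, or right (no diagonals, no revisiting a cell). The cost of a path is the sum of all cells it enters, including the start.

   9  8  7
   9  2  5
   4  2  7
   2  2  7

30

One optimal route is (0,0) (0,1) (1,1) (2,1) (3,1) (3,2).
Its cost is 9 + 8 + 2 + 2 + 2 + 7 = 30.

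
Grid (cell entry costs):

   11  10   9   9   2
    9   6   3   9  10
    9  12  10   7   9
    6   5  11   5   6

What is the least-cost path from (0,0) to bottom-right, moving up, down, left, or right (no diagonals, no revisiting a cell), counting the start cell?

Best path: [0,0]→[1,0]→[1,1]→[1,2]→[1,3]→[2,3]→[3,3]→[3,4]
Cost: 11 + 9 + 6 + 3 + 9 + 7 + 5 + 6 = 56

56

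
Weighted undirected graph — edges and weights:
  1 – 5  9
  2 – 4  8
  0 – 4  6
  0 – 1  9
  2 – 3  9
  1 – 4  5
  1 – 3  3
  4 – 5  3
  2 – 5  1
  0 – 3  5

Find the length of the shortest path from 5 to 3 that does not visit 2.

Some routes from 5 to 3 avoiding 2:
5-4-0-3: 3 + 6 + 5 = 14
5-4-1-3: 3 + 5 + 3 = 11
5-4-0-1-3: 3 + 6 + 9 + 3 = 21
5-4-1-0-3: 3 + 5 + 9 + 5 = 22
5-1-3: 9 + 3 = 12
The minimum is 11.

11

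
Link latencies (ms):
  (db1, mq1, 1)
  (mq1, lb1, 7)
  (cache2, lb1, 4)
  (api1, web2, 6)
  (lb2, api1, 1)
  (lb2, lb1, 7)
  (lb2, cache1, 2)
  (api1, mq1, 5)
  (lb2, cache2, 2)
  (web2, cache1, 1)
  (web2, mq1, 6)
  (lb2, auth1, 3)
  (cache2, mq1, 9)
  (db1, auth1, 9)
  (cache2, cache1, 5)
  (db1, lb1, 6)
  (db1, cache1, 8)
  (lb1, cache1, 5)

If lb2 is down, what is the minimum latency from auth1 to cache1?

A few of the auth1→cache1 routes:
auth1 -> db1 -> lb1 -> cache1: 9 + 6 + 5 = 20
auth1 -> db1 -> mq1 -> web2 -> cache1: 9 + 1 + 6 + 1 = 17
auth1 -> db1 -> mq1 -> api1 -> web2 -> cache1: 9 + 1 + 5 + 6 + 1 = 22
auth1 -> db1 -> cache1: 9 + 8 = 17
The minimum is 17 ms.

17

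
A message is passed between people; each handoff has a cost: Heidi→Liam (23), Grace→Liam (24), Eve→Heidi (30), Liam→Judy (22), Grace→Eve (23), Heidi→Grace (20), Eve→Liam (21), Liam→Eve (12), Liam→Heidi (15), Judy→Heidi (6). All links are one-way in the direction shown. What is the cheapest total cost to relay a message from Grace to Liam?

Routes from Grace to Liam:
Grace → Liam: 24
Grace → Eve → Heidi → Liam: 23 + 30 + 23 = 76
Grace → Eve → Liam: 23 + 21 = 44
Shortest: 24.

24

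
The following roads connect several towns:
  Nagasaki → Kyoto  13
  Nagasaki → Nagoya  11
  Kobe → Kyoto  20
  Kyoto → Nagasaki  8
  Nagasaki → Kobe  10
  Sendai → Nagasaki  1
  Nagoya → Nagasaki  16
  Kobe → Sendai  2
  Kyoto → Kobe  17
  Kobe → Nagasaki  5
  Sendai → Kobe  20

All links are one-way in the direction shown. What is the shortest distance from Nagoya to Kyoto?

29

Candidate routes:
Nagoya -> Nagasaki -> Kyoto: 16 + 13 = 29
Nagoya -> Nagasaki -> Kobe -> Kyoto: 16 + 10 + 20 = 46
Shortest: 29.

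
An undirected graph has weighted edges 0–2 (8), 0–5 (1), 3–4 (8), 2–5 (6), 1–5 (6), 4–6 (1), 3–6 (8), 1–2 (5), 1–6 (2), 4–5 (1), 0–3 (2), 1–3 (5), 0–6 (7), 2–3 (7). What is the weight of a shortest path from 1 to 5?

4

Some routes from 1 to 5:
1 - 6 - 0 - 5: 2 + 7 + 1 = 10
1 - 5: 6
1 - 3 - 0 - 5: 5 + 2 + 1 = 8
1 - 2 - 5: 5 + 6 = 11
1 - 6 - 4 - 5: 2 + 1 + 1 = 4
Shortest: 4.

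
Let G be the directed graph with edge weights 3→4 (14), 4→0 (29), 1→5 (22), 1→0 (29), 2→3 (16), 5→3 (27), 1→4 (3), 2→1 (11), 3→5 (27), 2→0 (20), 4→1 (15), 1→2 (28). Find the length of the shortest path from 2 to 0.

20

Some routes from 2 to 0:
2 -> 0: 20
2 -> 1 -> 4 -> 0: 11 + 3 + 29 = 43
2 -> 1 -> 0: 11 + 29 = 40
The minimum is 20.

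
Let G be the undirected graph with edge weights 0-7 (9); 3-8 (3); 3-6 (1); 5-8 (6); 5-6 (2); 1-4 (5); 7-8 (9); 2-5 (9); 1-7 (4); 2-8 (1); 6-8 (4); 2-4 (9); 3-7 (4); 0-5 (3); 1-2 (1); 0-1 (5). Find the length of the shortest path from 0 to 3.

6

A few of the 0→3 routes:
0 → 1 → 2 → 8 → 3: 5 + 1 + 1 + 3 = 10
0 → 5 → 6 → 3: 3 + 2 + 1 = 6
0 → 1 → 2 → 8 → 6 → 3: 5 + 1 + 1 + 4 + 1 = 12
0 → 5 → 6 → 8 → 3: 3 + 2 + 4 + 3 = 12
0 → 1 → 7 → 3: 5 + 4 + 4 = 13
0 → 5 → 8 → 3: 3 + 6 + 3 = 12
Best route has total 6.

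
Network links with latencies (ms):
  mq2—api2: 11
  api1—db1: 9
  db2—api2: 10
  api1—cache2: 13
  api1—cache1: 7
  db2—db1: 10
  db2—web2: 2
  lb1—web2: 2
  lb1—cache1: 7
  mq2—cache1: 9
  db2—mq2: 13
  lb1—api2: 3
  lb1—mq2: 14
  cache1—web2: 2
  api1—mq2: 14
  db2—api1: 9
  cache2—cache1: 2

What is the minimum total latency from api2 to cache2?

Some routes from api2 to cache2:
api2-mq2-cache1-cache2: 11 + 9 + 2 = 22
api2-lb1-cache1-cache2: 3 + 7 + 2 = 12
api2-db2-web2-cache1-cache2: 10 + 2 + 2 + 2 = 16
api2-lb1-web2-cache1-cache2: 3 + 2 + 2 + 2 = 9
Best route has total 9 ms.

9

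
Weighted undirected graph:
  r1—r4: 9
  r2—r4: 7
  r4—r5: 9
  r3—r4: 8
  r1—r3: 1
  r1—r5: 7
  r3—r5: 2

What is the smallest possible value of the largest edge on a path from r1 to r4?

Comparing a few candidate routes:
r1 - r3 - r5 - r4: max(1, 2, 9) = 9
r1 - r3 - r4: max(1, 8) = 8
r1 - r5 - r3 - r4: max(7, 2, 8) = 8
The minimum achievable maximum is 8.

8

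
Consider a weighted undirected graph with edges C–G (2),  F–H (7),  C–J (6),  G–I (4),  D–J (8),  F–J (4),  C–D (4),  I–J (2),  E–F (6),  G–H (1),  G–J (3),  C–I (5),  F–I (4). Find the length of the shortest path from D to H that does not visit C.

Comparing a few candidate routes:
D - J - F - H: 8 + 4 + 7 = 19
D - J - I - G - H: 8 + 2 + 4 + 1 = 15
D - J - G - H: 8 + 3 + 1 = 12
Best route has total 12.

12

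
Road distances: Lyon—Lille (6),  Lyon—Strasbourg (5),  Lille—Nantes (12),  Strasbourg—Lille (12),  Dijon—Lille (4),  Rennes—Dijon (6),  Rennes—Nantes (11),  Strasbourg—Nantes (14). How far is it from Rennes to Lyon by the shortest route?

16

A few of the Rennes→Lyon routes:
Rennes - Dijon - Lille - Lyon: 6 + 4 + 6 = 16
Rennes - Dijon - Lille - Strasbourg - Lyon: 6 + 4 + 12 + 5 = 27
Rennes - Nantes - Lille - Lyon: 11 + 12 + 6 = 29
The minimum is 16.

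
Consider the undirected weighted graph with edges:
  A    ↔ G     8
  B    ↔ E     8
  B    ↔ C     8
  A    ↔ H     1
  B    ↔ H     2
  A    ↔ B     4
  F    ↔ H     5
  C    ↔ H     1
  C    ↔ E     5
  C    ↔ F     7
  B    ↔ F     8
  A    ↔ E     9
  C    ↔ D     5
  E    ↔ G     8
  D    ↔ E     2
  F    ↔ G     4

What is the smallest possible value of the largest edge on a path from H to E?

5

Some routes from H to E:
H→A→G→F→C→D→E: max(1, 8, 4, 7, 5, 2) = 8
H→F→C→D→E: max(5, 7, 5, 2) = 7
H→F→C→E: max(5, 7, 5) = 7
H→C→E: max(1, 5) = 5
H→A→G→F→C→B→E: max(1, 8, 4, 7, 8, 8) = 8
H→C→D→E: max(1, 5, 2) = 5
Best route has worst link 5.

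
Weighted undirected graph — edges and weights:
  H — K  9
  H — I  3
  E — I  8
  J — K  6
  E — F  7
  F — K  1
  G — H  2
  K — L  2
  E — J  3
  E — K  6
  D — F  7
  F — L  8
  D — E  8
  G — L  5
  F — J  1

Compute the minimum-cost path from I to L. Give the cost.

10

Checking several routes:
I→E→F→K→L: 8 + 7 + 1 + 2 = 18
I→E→K→L: 8 + 6 + 2 = 16
I→E→J→F→K→L: 8 + 3 + 1 + 1 + 2 = 15
I→H→K→L: 3 + 9 + 2 = 14
I→H→G→L: 3 + 2 + 5 = 10
Best route has total 10.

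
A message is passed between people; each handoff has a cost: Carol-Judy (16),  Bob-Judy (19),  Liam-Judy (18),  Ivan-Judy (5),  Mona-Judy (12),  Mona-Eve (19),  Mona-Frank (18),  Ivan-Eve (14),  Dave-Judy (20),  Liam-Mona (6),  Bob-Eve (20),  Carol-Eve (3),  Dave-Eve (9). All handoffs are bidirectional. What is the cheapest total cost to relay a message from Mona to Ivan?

Comparing a few candidate routes:
Mona-Eve-Carol-Judy-Ivan: 19 + 3 + 16 + 5 = 43
Mona-Liam-Judy-Ivan: 6 + 18 + 5 = 29
Mona-Eve-Ivan: 19 + 14 = 33
Mona-Judy-Ivan: 12 + 5 = 17
Shortest: 17.

17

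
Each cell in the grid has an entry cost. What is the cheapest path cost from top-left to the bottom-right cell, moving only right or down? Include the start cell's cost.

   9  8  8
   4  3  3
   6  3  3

22

Best path: r0c0→r1c0→r1c1→r1c2→r2c2
Cost: 9 + 4 + 3 + 3 + 3 = 22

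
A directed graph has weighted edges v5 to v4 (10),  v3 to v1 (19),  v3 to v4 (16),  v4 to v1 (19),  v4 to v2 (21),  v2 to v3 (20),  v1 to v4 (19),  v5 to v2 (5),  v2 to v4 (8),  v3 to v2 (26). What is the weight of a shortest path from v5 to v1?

29

Comparing a few candidate routes:
v5 → v2 → v4 → v1: 5 + 8 + 19 = 32
v5 → v2 → v3 → v1: 5 + 20 + 19 = 44
v5 → v2 → v3 → v4 → v1: 5 + 20 + 16 + 19 = 60
v5 → v4 → v1: 10 + 19 = 29
The minimum is 29.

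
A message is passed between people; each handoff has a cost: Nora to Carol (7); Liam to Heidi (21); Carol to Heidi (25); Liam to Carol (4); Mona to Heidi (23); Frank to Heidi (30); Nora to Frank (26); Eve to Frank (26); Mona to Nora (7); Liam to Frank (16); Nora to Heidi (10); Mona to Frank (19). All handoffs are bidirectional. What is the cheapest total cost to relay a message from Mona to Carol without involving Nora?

39

A few of the Mona→Carol routes:
Mona → Heidi → Carol: 23 + 25 = 48
Mona → Frank → Heidi → Carol: 19 + 30 + 25 = 74
Mona → Heidi → Frank → Liam → Carol: 23 + 30 + 16 + 4 = 73
Mona → Frank → Liam → Carol: 19 + 16 + 4 = 39
Mona → Heidi → Liam → Carol: 23 + 21 + 4 = 48
The minimum is 39.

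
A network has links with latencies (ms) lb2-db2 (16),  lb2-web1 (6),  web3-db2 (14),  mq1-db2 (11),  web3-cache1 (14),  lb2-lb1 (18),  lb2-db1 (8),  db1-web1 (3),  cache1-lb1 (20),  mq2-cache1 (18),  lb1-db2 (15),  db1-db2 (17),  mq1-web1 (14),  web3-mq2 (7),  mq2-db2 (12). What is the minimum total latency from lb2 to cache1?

Checking several routes:
lb2-lb1-cache1: 18 + 20 = 38
lb2-db2-mq2-cache1: 16 + 12 + 18 = 46
lb2-db2-mq2-web3-cache1: 16 + 12 + 7 + 14 = 49
lb2-db2-web3-cache1: 16 + 14 + 14 = 44
Shortest: 38 ms.

38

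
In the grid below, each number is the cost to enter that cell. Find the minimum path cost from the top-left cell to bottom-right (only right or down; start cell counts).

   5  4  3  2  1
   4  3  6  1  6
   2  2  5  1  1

One optimal route is r0c0 r0c1 r0c2 r0c3 r1c3 r2c3 r2c4.
Its cost is 5 + 4 + 3 + 2 + 1 + 1 + 1 = 17.
For comparison, the top-then-right route costs 22.

17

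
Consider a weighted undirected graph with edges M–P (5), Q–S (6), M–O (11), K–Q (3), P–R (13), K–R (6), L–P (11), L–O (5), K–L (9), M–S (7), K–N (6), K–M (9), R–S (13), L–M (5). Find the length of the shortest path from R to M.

15

A few of the R→M routes:
R -> P -> M: 13 + 5 = 18
R -> S -> M: 13 + 7 = 20
R -> K -> L -> M: 6 + 9 + 5 = 20
R -> K -> M: 6 + 9 = 15
Best route has total 15.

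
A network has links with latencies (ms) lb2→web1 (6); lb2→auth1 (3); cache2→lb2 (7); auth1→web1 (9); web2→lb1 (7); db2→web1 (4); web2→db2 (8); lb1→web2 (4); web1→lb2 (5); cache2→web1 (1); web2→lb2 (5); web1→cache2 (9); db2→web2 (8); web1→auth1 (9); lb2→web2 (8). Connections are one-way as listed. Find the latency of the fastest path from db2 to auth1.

Comparing a few candidate routes:
db2 → web1 → lb2 → auth1: 4 + 5 + 3 = 12
db2 → web1 → auth1: 4 + 9 = 13
db2 → web2 → lb2 → auth1: 8 + 5 + 3 = 16
Shortest: 12 ms.

12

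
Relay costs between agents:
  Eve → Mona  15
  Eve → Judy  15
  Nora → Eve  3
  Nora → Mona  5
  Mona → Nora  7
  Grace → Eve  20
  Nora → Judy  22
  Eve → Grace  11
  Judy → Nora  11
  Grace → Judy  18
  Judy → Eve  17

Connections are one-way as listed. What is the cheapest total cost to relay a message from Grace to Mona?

Comparing a few candidate routes:
Grace-Judy-Eve-Mona: 18 + 17 + 15 = 50
Grace-Eve-Mona: 20 + 15 = 35
Grace-Judy-Nora-Mona: 18 + 11 + 5 = 34
Grace-Judy-Nora-Eve-Mona: 18 + 11 + 3 + 15 = 47
Best route has total 34.

34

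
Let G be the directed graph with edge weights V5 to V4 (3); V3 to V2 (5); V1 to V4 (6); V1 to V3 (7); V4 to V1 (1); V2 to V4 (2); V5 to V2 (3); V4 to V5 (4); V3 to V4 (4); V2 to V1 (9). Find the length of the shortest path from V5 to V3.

Candidate routes:
V5-V2-V4-V1-V3: 3 + 2 + 1 + 7 = 13
V5-V4-V1-V3: 3 + 1 + 7 = 11
V5-V2-V1-V3: 3 + 9 + 7 = 19
Shortest: 11.

11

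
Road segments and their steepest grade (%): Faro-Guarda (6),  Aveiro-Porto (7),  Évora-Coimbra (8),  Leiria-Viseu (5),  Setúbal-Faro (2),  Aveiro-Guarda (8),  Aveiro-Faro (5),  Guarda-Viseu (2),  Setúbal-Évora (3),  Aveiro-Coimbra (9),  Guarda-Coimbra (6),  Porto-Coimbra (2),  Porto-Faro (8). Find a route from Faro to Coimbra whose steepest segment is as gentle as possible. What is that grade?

6

Comparing a few candidate routes:
Faro → Guarda → Aveiro → Porto → Coimbra: max(6, 8, 7, 2) = 8
Faro → Guarda → Coimbra: max(6, 6) = 6
Faro → Porto → Coimbra: max(8, 2) = 8
Faro → Aveiro → Porto → Coimbra: max(5, 7, 2) = 7
Smallest bottleneck: 6%.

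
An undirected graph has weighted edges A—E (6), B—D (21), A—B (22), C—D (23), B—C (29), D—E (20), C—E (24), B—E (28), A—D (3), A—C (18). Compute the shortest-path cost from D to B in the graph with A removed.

Routes from D to B avoiding A:
D -> C -> E -> B: 23 + 24 + 28 = 75
D -> B: 21
D -> E -> B: 20 + 28 = 48
D -> E -> C -> B: 20 + 24 + 29 = 73
D -> C -> B: 23 + 29 = 52
Best route has total 21.

21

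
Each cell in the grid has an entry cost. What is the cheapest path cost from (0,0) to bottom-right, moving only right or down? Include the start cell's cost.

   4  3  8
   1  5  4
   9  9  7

Path r0c0→r1c0→r1c1→r1c2→r2c2: 4 + 1 + 5 + 4 + 7 = 21.
(Top row then right column would cost 26.)

21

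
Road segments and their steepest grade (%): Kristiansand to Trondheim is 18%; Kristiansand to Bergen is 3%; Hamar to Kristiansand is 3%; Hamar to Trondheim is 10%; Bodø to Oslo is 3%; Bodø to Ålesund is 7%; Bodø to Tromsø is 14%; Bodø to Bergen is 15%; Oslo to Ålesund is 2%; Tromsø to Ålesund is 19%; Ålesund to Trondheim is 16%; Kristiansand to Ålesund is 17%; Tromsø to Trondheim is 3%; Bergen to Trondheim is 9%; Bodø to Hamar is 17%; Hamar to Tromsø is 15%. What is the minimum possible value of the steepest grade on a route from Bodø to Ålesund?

3

Some routes from Bodø to Ålesund:
Bodø → Bergen → Trondheim → Ålesund: max(15, 9, 16) = 16
Bodø → Ålesund: max(7) = 7
Bodø → Bergen → Kristiansand → Hamar → Trondheim → Ålesund: max(15, 3, 3, 10, 16) = 16
Bodø → Oslo → Ålesund: max(3, 2) = 3
The minimum achievable maximum is 3%.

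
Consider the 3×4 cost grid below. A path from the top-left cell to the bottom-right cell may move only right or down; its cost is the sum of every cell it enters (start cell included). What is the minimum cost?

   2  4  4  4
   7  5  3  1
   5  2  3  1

Path r0c0→r0c1→r0c2→r1c2→r1c3→r2c3: 2 + 4 + 4 + 3 + 1 + 1 = 15.

15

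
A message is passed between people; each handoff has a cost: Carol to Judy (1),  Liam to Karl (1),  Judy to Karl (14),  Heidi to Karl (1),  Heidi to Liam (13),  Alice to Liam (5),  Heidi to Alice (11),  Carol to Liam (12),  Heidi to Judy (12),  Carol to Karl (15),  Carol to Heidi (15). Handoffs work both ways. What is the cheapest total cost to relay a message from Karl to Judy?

Comparing a few candidate routes:
Karl -> Judy: 14
Karl -> Heidi -> Judy: 1 + 12 = 13
Karl -> Liam -> Carol -> Judy: 1 + 12 + 1 = 14
Karl -> Carol -> Judy: 15 + 1 = 16
Karl -> Heidi -> Carol -> Judy: 1 + 15 + 1 = 17
Karl -> Liam -> Heidi -> Judy: 1 + 13 + 12 = 26
Best route has total 13.

13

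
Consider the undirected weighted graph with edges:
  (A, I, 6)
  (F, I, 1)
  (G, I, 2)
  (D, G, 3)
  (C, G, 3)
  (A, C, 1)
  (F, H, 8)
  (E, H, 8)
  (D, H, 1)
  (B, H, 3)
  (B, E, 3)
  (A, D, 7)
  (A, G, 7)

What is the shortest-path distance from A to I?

6

Some routes from A to I:
A - I: 6
A - C - G - I: 1 + 3 + 2 = 6
A - G - I: 7 + 2 = 9
Best route has total 6.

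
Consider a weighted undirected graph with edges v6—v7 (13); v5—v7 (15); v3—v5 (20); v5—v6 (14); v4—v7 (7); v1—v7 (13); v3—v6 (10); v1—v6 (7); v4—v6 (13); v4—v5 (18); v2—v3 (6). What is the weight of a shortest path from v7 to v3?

A few of the v7→v3 routes:
v7 - v6 - v3: 13 + 10 = 23
v7 - v1 - v6 - v3: 13 + 7 + 10 = 30
v7 - v4 - v6 - v3: 7 + 13 + 10 = 30
v7 - v5 - v3: 15 + 20 = 35
Shortest: 23.

23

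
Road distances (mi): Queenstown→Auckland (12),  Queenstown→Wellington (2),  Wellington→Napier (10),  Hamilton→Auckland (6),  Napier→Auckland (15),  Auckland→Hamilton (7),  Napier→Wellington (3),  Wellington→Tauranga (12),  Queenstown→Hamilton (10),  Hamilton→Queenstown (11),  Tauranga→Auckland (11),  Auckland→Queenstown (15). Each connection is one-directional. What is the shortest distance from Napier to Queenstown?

Candidate routes:
Napier -> Auckland -> Queenstown: 15 + 15 = 30
Napier -> Wellington -> Tauranga -> Auckland -> Queenstown: 3 + 12 + 11 + 15 = 41
Napier -> Auckland -> Hamilton -> Queenstown: 15 + 7 + 11 = 33
Napier -> Wellington -> Tauranga -> Auckland -> Hamilton -> Queenstown: 3 + 12 + 11 + 7 + 11 = 44
Best route has total 30 mi.

30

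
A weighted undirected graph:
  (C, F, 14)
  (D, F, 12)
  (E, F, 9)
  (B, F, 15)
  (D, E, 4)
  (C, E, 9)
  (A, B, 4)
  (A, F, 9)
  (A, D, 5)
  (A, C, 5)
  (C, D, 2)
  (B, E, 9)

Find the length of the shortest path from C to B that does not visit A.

15

Comparing a few candidate routes:
C - D - F - B: 2 + 12 + 15 = 29
C - E - B: 9 + 9 = 18
C - D - E - B: 2 + 4 + 9 = 15
C - F - B: 14 + 15 = 29
The minimum is 15.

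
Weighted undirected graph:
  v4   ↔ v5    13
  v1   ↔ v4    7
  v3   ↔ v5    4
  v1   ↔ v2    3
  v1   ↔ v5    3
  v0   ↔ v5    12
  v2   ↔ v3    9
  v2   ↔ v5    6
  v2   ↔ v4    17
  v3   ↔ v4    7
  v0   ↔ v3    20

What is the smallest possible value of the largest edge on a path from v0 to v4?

12

Comparing a few candidate routes:
v0 → v5 → v1 → v4: max(12, 3, 7) = 12
v0 → v5 → v3 → v4: max(12, 4, 7) = 12
v0 → v5 → v2 → v3 → v4: max(12, 6, 9, 7) = 12
v0 → v5 → v1 → v2 → v3 → v4: max(12, 3, 3, 9, 7) = 12
v0 → v5 → v3 → v2 → v1 → v4: max(12, 4, 9, 3, 7) = 12
v0 → v5 → v2 → v1 → v4: max(12, 6, 3, 7) = 12
The minimum achievable maximum is 12.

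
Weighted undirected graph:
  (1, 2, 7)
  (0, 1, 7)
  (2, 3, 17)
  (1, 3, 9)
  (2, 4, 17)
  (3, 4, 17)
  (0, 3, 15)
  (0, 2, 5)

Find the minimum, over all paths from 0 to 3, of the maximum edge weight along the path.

9

A few of the 0→3 routes:
0-1-2-3: max(7, 7, 17) = 17
0-3: max(15) = 15
0-2-1-3: max(5, 7, 9) = 9
0-2-3: max(5, 17) = 17
0-1-2-4-3: max(7, 7, 17, 17) = 17
0-1-3: max(7, 9) = 9
Best route has worst link 9.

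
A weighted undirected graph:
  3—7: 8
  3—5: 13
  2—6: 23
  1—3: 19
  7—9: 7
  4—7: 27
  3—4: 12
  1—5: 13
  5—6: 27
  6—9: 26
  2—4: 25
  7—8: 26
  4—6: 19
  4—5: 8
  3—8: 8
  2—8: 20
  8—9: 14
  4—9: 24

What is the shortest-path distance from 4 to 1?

21

Some routes from 4 to 1:
4 -> 3 -> 1: 12 + 19 = 31
4 -> 5 -> 1: 8 + 13 = 21
4 -> 3 -> 5 -> 1: 12 + 13 + 13 = 38
The minimum is 21.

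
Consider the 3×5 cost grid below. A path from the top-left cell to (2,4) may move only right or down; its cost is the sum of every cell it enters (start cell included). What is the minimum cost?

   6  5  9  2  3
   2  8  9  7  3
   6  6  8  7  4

Path (0,0) → (0,1) → (0,2) → (0,3) → (0,4) → (1,4) → (2,4): 6 + 5 + 9 + 2 + 3 + 3 + 4 = 32.

32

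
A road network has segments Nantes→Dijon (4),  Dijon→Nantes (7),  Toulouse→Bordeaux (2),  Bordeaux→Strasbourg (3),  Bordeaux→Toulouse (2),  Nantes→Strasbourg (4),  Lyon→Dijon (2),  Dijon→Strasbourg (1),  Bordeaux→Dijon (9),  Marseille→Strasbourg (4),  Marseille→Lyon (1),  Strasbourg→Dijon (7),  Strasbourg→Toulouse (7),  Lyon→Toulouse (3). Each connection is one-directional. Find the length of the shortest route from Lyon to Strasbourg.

3

Comparing a few candidate routes:
Lyon → Dijon → Nantes → Strasbourg: 2 + 7 + 4 = 13
Lyon → Dijon → Strasbourg: 2 + 1 = 3
Lyon → Toulouse → Bordeaux → Strasbourg: 3 + 2 + 3 = 8
Best route has total 3 mi.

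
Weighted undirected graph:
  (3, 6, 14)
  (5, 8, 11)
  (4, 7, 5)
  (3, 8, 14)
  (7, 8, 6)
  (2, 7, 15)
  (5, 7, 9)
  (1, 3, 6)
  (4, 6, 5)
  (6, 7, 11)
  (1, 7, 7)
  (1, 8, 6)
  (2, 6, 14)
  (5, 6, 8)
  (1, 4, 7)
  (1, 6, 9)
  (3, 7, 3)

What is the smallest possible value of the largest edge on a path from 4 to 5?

Comparing a few candidate routes:
4 → 1 → 7 → 5: max(7, 7, 9) = 9
4 → 1 → 3 → 7 → 5: max(7, 6, 3, 9) = 9
4 → 6 → 5: max(5, 8) = 8
4 → 1 → 8 → 7 → 5: max(7, 6, 6, 9) = 9
4 → 1 → 6 → 5: max(7, 9, 8) = 9
Smallest bottleneck: 8.

8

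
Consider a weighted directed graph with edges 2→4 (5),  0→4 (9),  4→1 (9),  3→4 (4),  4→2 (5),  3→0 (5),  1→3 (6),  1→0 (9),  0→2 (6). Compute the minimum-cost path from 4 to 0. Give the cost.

Candidate routes:
4→1→3→0: 9 + 6 + 5 = 20
4→1→0: 9 + 9 = 18
Shortest: 18.

18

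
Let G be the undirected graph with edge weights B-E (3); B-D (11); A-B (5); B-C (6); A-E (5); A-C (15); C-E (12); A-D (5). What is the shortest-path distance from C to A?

Some routes from C to A:
C-E-B-A: 12 + 3 + 5 = 20
C-B-A: 6 + 5 = 11
C-E-A: 12 + 5 = 17
C-B-D-A: 6 + 11 + 5 = 22
C-A: 15
C-B-E-A: 6 + 3 + 5 = 14
Shortest: 11.

11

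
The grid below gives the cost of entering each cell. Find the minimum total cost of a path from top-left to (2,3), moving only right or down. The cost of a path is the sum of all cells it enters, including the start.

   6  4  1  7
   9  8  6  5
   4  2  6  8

Path (0,0) → (0,1) → (0,2) → (1,2) → (1,3) → (2,3): 6 + 4 + 1 + 6 + 5 + 8 = 30.

30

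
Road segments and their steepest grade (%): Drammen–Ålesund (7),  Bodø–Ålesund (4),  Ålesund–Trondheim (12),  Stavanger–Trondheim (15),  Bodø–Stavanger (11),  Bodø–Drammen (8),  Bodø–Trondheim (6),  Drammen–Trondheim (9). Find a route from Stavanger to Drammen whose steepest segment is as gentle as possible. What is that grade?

11

Some routes from Stavanger to Drammen:
Stavanger → Bodø → Drammen: max(11, 8) = 11
Stavanger → Trondheim → Ålesund → Drammen: max(15, 12, 7) = 15
Stavanger → Bodø → Ålesund → Trondheim → Drammen: max(11, 4, 12, 9) = 12
Stavanger → Bodø → Ålesund → Drammen: max(11, 4, 7) = 11
Stavanger → Bodø → Trondheim → Ålesund → Drammen: max(11, 6, 12, 7) = 12
Stavanger → Bodø → Trondheim → Drammen: max(11, 6, 9) = 11
Smallest bottleneck: 11%.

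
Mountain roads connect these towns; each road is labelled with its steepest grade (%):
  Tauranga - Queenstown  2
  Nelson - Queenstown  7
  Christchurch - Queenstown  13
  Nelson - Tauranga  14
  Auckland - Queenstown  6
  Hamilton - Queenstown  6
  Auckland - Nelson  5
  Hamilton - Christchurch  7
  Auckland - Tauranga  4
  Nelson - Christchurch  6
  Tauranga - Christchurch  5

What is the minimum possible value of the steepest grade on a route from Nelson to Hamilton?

Some routes from Nelson to Hamilton:
Nelson→Auckland→Queenstown→Hamilton: max(5, 6, 6) = 6
Nelson→Christchurch→Hamilton: max(6, 7) = 7
Nelson→Christchurch→Tauranga→Auckland→Queenstown→Hamilton: max(6, 5, 4, 6, 6) = 6
Nelson→Christchurch→Tauranga→Queenstown→Hamilton: max(6, 5, 2, 6) = 6
Nelson→Auckland→Tauranga→Queenstown→Hamilton: max(5, 4, 2, 6) = 6
Nelson→Auckland→Tauranga→Christchurch→Hamilton: max(5, 4, 5, 7) = 7
Best route has worst link 6%.

6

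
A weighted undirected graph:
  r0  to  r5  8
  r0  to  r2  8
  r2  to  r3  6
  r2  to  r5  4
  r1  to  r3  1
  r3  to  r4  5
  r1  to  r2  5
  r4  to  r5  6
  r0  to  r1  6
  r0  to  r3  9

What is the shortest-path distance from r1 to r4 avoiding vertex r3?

Routes from r1 to r4 avoiding r3:
r1 → r2 → r0 → r5 → r4: 5 + 8 + 8 + 6 = 27
r1 → r0 → r2 → r5 → r4: 6 + 8 + 4 + 6 = 24
r1 → r0 → r5 → r4: 6 + 8 + 6 = 20
r1 → r2 → r5 → r4: 5 + 4 + 6 = 15
The minimum is 15.

15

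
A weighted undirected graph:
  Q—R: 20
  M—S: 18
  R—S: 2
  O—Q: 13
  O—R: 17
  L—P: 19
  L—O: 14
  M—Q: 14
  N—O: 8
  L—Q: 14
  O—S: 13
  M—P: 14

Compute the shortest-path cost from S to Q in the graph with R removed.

26

Routes from S to Q avoiding R:
S -> M -> P -> L -> O -> Q: 18 + 14 + 19 + 14 + 13 = 78
S -> O -> L -> P -> M -> Q: 13 + 14 + 19 + 14 + 14 = 74
S -> O -> Q: 13 + 13 = 26
S -> O -> L -> Q: 13 + 14 + 14 = 41
S -> M -> Q: 18 + 14 = 32
S -> M -> P -> L -> Q: 18 + 14 + 19 + 14 = 65
Best route has total 26.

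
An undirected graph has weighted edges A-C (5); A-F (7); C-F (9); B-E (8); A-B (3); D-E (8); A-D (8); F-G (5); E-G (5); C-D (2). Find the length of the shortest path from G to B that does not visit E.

Paths from G to B avoiding E:
G → F → A → B: 5 + 7 + 3 = 15
G → F → C → A → B: 5 + 9 + 5 + 3 = 22
G → F → C → D → A → B: 5 + 9 + 2 + 8 + 3 = 27
Shortest: 15.

15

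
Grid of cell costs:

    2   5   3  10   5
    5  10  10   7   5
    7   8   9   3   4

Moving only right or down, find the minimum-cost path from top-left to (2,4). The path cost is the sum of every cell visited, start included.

34

One optimal route is r0c0→r0c1→r0c2→r0c3→r0c4→r1c4→r2c4.
Its cost is 2 + 5 + 3 + 10 + 5 + 5 + 4 = 34.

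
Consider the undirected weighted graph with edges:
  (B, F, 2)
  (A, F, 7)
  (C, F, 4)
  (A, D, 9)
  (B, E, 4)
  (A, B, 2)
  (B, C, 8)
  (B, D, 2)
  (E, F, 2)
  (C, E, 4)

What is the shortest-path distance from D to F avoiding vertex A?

Routes from D to F avoiding A:
D→B→E→F: 2 + 4 + 2 = 8
D→B→C→E→F: 2 + 8 + 4 + 2 = 16
D→B→E→C→F: 2 + 4 + 4 + 4 = 14
D→B→F: 2 + 2 = 4
D→B→C→F: 2 + 8 + 4 = 14
Shortest: 4.

4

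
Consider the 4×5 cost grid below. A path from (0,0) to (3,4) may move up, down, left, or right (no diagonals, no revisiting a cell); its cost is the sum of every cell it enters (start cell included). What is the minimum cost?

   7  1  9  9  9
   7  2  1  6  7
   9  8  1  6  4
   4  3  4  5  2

Path (0,0) (0,1) (1,1) (1,2) (2,2) (3,2) (3,3) (3,4): 7 + 1 + 2 + 1 + 1 + 4 + 5 + 2 = 23.

23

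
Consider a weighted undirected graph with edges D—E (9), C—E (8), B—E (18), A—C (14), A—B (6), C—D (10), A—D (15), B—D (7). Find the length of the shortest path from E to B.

16

Checking several routes:
E-D-C-A-B: 9 + 10 + 14 + 6 = 39
E-D-B: 9 + 7 = 16
E-B: 18
E-C-D-B: 8 + 10 + 7 = 25
E-C-A-B: 8 + 14 + 6 = 28
E-D-A-B: 9 + 15 + 6 = 30
Shortest: 16.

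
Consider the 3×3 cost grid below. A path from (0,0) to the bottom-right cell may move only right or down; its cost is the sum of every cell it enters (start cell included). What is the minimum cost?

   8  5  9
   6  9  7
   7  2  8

Take r0c0 r1c0 r2c0 r2c1 r2c2 for a total of 8 + 6 + 7 + 2 + 8 = 31.
(Top row then right column would cost 37.)

31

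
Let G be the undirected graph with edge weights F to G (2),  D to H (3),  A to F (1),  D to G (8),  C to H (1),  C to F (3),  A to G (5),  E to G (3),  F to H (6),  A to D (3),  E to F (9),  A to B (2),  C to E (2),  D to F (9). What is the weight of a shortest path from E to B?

Some routes from E to B:
E - C - H - D - A - B: 2 + 1 + 3 + 3 + 2 = 11
E - C - F - A - B: 2 + 3 + 1 + 2 = 8
E - G - A - B: 3 + 5 + 2 = 10
E - G - F - A - B: 3 + 2 + 1 + 2 = 8
Best route has total 8.

8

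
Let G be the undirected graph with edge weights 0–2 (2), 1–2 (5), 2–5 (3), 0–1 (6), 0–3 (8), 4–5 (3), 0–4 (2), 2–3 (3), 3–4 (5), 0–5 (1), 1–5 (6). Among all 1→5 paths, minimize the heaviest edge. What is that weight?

5

Some routes from 1 to 5:
1→2→0→4→5: max(5, 2, 2, 3) = 5
1→2→5: max(5, 3) = 5
1→2→3→4→0→5: max(5, 3, 5, 2, 1) = 5
1→2→3→4→5: max(5, 3, 5, 3) = 5
The minimum achievable maximum is 5.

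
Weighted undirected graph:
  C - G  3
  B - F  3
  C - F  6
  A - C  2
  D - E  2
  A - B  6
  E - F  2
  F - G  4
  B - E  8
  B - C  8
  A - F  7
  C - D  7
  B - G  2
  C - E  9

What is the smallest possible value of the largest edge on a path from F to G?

3

Comparing a few candidate routes:
F -> C -> A -> B -> G: max(6, 2, 6, 2) = 6
F -> G: max(4) = 4
F -> B -> A -> C -> G: max(3, 6, 2, 3) = 6
F -> B -> G: max(3, 2) = 3
The minimum achievable maximum is 3.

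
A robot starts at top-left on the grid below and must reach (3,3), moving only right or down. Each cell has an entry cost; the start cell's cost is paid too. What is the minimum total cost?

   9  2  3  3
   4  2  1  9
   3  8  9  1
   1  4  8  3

27

Cheapest: r0c0→r0c1→r1c1→r1c2→r1c3→r2c3→r3c3
  9 + 2 + 2 + 1 + 9 + 1 + 3 = 27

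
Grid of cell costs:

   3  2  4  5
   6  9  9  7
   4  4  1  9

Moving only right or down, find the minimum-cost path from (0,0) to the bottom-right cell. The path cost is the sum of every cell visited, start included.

Best path: [0,0] -> [1,0] -> [2,0] -> [2,1] -> [2,2] -> [2,3]
Cost: 3 + 6 + 4 + 4 + 1 + 9 = 27

27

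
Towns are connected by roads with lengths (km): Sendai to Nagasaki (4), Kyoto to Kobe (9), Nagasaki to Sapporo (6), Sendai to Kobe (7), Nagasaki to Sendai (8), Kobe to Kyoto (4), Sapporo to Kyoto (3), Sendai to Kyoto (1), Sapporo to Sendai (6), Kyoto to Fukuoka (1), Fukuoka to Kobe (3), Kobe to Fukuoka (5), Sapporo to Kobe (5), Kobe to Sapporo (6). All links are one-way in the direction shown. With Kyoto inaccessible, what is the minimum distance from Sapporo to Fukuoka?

Candidate routes:
Sapporo-Kobe-Fukuoka: 5 + 5 = 10
Sapporo-Sendai-Kobe-Fukuoka: 6 + 7 + 5 = 18
The minimum is 10 km.

10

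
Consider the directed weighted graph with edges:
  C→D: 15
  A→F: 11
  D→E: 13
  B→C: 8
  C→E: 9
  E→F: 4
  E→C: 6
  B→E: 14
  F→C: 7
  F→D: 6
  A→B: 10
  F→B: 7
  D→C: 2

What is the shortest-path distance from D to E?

11

Paths from D to E:
D → E: 13
D → C → E: 2 + 9 = 11
Best route has total 11.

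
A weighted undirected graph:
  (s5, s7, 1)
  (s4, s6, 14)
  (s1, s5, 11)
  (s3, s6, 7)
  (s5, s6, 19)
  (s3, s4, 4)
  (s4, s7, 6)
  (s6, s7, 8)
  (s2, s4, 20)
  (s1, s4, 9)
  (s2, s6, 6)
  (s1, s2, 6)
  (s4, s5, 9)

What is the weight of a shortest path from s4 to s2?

15

Some routes from s4 to s2:
s4 - s5 - s7 - s6 - s2: 9 + 1 + 8 + 6 = 24
s4 - s1 - s2: 9 + 6 = 15
s4 - s2: 20
s4 - s6 - s2: 14 + 6 = 20
s4 - s3 - s6 - s2: 4 + 7 + 6 = 17
s4 - s7 - s6 - s2: 6 + 8 + 6 = 20
Best route has total 15.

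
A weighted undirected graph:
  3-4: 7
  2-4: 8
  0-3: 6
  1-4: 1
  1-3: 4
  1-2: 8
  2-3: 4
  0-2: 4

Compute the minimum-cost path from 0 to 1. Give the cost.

A few of the 0→1 routes:
0 - 2 - 3 - 1: 4 + 4 + 4 = 12
0 - 3 - 1: 6 + 4 = 10
0 - 2 - 1: 4 + 8 = 12
Shortest: 10.

10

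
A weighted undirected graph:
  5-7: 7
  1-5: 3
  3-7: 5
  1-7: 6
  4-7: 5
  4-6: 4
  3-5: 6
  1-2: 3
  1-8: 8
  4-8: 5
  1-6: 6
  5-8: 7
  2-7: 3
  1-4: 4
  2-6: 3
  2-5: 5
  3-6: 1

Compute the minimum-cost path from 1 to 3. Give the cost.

A few of the 1→3 routes:
1→6→3: 6 + 1 = 7
1→5→3: 3 + 6 = 9
1→2→6→3: 3 + 3 + 1 = 7
Shortest: 7.

7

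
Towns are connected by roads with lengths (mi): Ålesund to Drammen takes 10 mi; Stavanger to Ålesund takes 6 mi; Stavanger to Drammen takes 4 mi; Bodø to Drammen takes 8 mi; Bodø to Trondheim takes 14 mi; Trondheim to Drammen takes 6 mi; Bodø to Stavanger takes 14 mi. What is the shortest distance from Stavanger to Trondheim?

Some routes from Stavanger to Trondheim:
Stavanger-Drammen-Bodø-Trondheim: 4 + 8 + 14 = 26
Stavanger-Bodø-Trondheim: 14 + 14 = 28
Stavanger-Drammen-Trondheim: 4 + 6 = 10
Stavanger-Ålesund-Drammen-Trondheim: 6 + 10 + 6 = 22
Shortest: 10 mi.

10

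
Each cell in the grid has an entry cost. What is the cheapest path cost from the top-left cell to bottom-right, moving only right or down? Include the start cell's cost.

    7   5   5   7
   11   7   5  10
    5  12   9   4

35

Path [0,0] → [0,1] → [0,2] → [1,2] → [2,2] → [2,3]: 7 + 5 + 5 + 5 + 9 + 4 = 35.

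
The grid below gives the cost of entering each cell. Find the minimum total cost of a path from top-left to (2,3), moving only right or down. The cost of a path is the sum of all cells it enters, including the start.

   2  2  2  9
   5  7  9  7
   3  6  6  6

One optimal route is r0c0→r0c1→r0c2→r1c2→r2c2→r2c3.
Its cost is 2 + 2 + 2 + 9 + 6 + 6 = 27.
For comparison, the top-then-right route costs 28.

27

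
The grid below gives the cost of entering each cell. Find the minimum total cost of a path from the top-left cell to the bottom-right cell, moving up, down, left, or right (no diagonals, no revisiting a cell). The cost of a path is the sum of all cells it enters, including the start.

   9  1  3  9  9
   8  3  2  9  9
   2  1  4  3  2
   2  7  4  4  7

Best path: (0,0) (0,1) (1,1) (2,1) (2,2) (2,3) (2,4) (3,4)
Cost: 9 + 1 + 3 + 1 + 4 + 3 + 2 + 7 = 30

30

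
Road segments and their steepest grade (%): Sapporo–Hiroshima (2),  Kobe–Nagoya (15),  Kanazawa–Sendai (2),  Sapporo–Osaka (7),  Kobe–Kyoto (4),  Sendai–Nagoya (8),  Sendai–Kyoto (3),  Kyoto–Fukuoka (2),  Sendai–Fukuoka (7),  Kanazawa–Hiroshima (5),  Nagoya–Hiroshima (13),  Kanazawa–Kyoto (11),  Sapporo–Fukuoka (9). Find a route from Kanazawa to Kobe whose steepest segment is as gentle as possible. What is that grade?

A few of the Kanazawa→Kobe routes:
Kanazawa-Hiroshima-Sapporo-Fukuoka-Kyoto-Kobe: max(5, 2, 9, 2, 4) = 9
Kanazawa-Sendai-Fukuoka-Kyoto-Kobe: max(2, 7, 2, 4) = 7
Kanazawa-Hiroshima-Sapporo-Fukuoka-Sendai-Kyoto-Kobe: max(5, 2, 9, 7, 3, 4) = 9
Kanazawa-Sendai-Kyoto-Kobe: max(2, 3, 4) = 4
Kanazawa-Kyoto-Kobe: max(11, 4) = 11
The minimum achievable maximum is 4%.

4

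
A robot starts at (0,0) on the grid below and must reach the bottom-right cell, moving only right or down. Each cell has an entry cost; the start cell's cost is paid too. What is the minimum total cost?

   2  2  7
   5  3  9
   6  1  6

14

Take (0,0) → (0,1) → (1,1) → (2,1) → (2,2) for a total of 2 + 2 + 3 + 1 + 6 = 14.
(Top row then right column would cost 26.)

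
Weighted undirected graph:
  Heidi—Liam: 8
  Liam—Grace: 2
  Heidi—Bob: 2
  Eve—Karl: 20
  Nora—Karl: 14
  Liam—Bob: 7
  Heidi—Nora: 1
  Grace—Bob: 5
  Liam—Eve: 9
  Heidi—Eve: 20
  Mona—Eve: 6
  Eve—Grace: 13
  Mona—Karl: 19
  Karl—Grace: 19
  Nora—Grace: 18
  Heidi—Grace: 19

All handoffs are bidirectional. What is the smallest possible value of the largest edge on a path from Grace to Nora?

Some routes from Grace to Nora:
Grace-Liam-Heidi-Nora: max(2, 8, 1) = 8
Grace-Bob-Heidi-Nora: max(5, 2, 1) = 5
Grace-Liam-Bob-Heidi-Nora: max(2, 7, 2, 1) = 7
The minimum achievable maximum is 5.

5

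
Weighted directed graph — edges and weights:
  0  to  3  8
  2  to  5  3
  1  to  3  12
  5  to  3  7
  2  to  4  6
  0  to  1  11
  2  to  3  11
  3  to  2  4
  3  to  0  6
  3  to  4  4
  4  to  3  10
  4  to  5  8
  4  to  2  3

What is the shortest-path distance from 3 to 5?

7

Candidate routes:
3 -> 4 -> 2 -> 5: 4 + 3 + 3 = 10
3 -> 2 -> 4 -> 5: 4 + 6 + 8 = 18
3 -> 2 -> 5: 4 + 3 = 7
3 -> 4 -> 5: 4 + 8 = 12
The minimum is 7.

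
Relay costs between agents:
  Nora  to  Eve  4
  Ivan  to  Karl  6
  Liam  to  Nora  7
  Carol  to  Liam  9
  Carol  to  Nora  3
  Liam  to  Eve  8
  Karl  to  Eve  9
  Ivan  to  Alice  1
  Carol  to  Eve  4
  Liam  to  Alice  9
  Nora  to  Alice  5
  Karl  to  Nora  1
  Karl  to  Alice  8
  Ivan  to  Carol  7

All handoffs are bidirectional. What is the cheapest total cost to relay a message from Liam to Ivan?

10

A few of the Liam→Ivan routes:
Liam -> Carol -> Ivan: 9 + 7 = 16
Liam -> Nora -> Karl -> Ivan: 7 + 1 + 6 = 14
Liam -> Alice -> Ivan: 9 + 1 = 10
Liam -> Nora -> Carol -> Ivan: 7 + 3 + 7 = 17
Liam -> Nora -> Alice -> Ivan: 7 + 5 + 1 = 13
Liam -> Nora -> Karl -> Alice -> Ivan: 7 + 1 + 8 + 1 = 17
The minimum is 10.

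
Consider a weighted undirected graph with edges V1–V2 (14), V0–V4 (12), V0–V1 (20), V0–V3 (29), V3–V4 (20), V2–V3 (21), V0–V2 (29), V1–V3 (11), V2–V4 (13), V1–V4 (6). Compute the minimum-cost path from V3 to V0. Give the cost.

Some routes from V3 to V0:
V3→V4→V1→V0: 20 + 6 + 20 = 46
V3→V4→V0: 20 + 12 = 32
V3→V0: 29
V3→V1→V0: 11 + 20 = 31
V3→V1→V4→V0: 11 + 6 + 12 = 29
Shortest: 29.

29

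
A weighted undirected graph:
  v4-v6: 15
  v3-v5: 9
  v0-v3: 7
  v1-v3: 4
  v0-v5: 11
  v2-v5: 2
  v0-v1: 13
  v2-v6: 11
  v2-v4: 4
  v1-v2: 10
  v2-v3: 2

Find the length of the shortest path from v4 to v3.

Some routes from v4 to v3:
v4→v6→v2→v3: 15 + 11 + 2 = 28
v4→v2→v3: 4 + 2 = 6
v4→v2→v5→v0→v1→v3: 4 + 2 + 11 + 13 + 4 = 34
v4→v2→v1→v3: 4 + 10 + 4 = 18
v4→v2→v5→v3: 4 + 2 + 9 = 15
v4→v2→v5→v0→v3: 4 + 2 + 11 + 7 = 24
Shortest: 6.

6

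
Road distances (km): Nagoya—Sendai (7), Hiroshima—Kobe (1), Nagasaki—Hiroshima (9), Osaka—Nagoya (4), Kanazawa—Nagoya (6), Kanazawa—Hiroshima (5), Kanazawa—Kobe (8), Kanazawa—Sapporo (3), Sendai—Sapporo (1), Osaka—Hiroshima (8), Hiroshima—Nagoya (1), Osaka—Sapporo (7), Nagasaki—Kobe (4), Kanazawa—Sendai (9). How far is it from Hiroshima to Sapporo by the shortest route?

8

A few of the Hiroshima→Sapporo routes:
Hiroshima-Nagoya-Kanazawa-Sapporo: 1 + 6 + 3 = 10
Hiroshima-Kanazawa-Sapporo: 5 + 3 = 8
Hiroshima-Nagoya-Osaka-Sapporo: 1 + 4 + 7 = 12
Hiroshima-Kobe-Kanazawa-Sapporo: 1 + 8 + 3 = 12
Hiroshima-Nagoya-Sendai-Sapporo: 1 + 7 + 1 = 9
The minimum is 8 km.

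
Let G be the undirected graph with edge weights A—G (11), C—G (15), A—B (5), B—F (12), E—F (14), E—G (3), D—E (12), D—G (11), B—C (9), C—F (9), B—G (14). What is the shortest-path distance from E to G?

Checking several routes:
E -> D -> G: 12 + 11 = 23
E -> F -> B -> G: 14 + 12 + 14 = 40
E -> G: 3
E -> F -> B -> A -> G: 14 + 12 + 5 + 11 = 42
E -> F -> C -> G: 14 + 9 + 15 = 38
Best route has total 3.

3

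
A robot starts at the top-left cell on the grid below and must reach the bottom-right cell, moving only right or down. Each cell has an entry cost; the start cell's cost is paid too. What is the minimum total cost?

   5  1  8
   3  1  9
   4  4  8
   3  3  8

One optimal route is [0,0] [0,1] [1,1] [2,1] [3,1] [3,2].
Its cost is 5 + 1 + 1 + 4 + 3 + 8 = 22.
For comparison, the top-then-right route costs 39.

22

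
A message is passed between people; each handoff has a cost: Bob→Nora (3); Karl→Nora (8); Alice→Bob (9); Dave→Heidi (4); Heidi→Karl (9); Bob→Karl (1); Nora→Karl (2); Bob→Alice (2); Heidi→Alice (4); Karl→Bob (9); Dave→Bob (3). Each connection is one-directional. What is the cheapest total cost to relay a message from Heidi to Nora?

Paths from Heidi to Nora:
Heidi → Alice → Bob → Nora: 4 + 9 + 3 = 16
Heidi → Alice → Bob → Karl → Nora: 4 + 9 + 1 + 8 = 22
Heidi → Karl → Nora: 9 + 8 = 17
Heidi → Karl → Bob → Nora: 9 + 9 + 3 = 21
Shortest: 16.

16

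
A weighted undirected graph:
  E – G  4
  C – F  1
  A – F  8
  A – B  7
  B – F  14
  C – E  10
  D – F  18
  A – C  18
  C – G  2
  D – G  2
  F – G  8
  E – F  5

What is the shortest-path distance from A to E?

13

A few of the A→E routes:
A - F - G - E: 8 + 8 + 4 = 20
A - C - F - E: 18 + 1 + 5 = 24
A - F - E: 8 + 5 = 13
A - F - C - G - E: 8 + 1 + 2 + 4 = 15
A - F - C - E: 8 + 1 + 10 = 19
A - C - G - E: 18 + 2 + 4 = 24
The minimum is 13.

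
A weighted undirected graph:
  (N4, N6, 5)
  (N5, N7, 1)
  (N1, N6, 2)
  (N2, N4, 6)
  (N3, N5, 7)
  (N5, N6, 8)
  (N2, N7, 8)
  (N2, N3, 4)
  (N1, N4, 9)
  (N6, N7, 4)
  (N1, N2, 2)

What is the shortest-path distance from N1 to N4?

Comparing a few candidate routes:
N1 - N6 - N4: 2 + 5 = 7
N1 - N4: 9
N1 - N2 - N7 - N6 - N4: 2 + 8 + 4 + 5 = 19
N1 - N2 - N4: 2 + 6 = 8
Best route has total 7.

7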